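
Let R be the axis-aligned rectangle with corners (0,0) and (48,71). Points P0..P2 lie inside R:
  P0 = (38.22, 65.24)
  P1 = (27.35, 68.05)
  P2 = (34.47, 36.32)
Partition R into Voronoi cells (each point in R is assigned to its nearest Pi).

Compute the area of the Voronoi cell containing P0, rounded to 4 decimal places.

Area of P0's cell: 342.8541

1. box [0,48]×[0,71]: [(0, 0) (48, 0) (48, 71) (0, 71)]
2. ⊥bis P0·P1 via (32.785,66.645): [(15.5566, 0) (48, 0) (48, 71) (33.9108, 71)]  |A|=1651.9061
3. ⊥bis P0·P2 via (36.345,50.78): [(28.9322, 51.7412) (48, 49.2687) (48, 71) (33.9108, 71)]  |A|=342.8541
4. canonical 4-gon: [(28.9322, 51.7412) (48, 49.2687) (48, 71) (33.9108, 71)]
5. shoelace: 342.8541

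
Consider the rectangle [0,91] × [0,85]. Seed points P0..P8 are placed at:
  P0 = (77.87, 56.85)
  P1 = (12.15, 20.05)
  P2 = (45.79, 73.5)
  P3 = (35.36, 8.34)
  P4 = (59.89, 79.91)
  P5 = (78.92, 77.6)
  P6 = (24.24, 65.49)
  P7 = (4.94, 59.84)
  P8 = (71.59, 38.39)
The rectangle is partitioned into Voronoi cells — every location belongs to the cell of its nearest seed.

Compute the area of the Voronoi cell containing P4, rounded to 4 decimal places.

Area of P4's cell: 314.0288

1. box [0,91]×[0,85]: [(0, 0) (91, 0) (91, 85) (0, 85)]
2. ⊥bis P4·P0 via (68.88,68.38): [(0, 14.6739) (90.1958, 85) (0, 85)]  |A|=3171.5572
3. ⊥bis P4·P1 via (36.02,49.98): [(0, 78.7069) (40.5983, 46.3286) (90.1958, 85) (0, 85)]  |A|=1871.7397
4. ⊥bis P4·P2 via (52.84,76.705): [(59.8319, 61.3251) (90.1958, 85) (49.069, 85)]  |A|=486.8355
5. ⊥bis P4·P3 via (47.625,44.125): [(59.8319, 61.3251) (90.1958, 85) (49.069, 85)]  |A|=486.8355
6. ⊥bis P4·P5 via (69.405,78.755): [(59.8319, 61.3251) (68.0688, 67.7475) (70.1631, 85) (49.069, 85)]  |A|=314.0288
7. ⊥bis P4·P6 via (42.065,72.7): [(59.8319, 61.3251) (68.0688, 67.7475) (70.1631, 85) (49.069, 85)]  |A|=314.0288
8. ⊥bis P4·P7 via (32.415,69.875): [(59.8319, 61.3251) (68.0688, 67.7475) (70.1631, 85) (49.069, 85)]  |A|=314.0288
9. ⊥bis P4·P8 via (65.74,59.15): [(59.8319, 61.3251) (68.0688, 67.7475) (70.1631, 85) (49.069, 85)]  |A|=314.0288
10. canonical 4-gon: [(59.8319, 61.3251) (68.0688, 67.7475) (70.1631, 85) (49.069, 85)]
11. shoelace: 314.0288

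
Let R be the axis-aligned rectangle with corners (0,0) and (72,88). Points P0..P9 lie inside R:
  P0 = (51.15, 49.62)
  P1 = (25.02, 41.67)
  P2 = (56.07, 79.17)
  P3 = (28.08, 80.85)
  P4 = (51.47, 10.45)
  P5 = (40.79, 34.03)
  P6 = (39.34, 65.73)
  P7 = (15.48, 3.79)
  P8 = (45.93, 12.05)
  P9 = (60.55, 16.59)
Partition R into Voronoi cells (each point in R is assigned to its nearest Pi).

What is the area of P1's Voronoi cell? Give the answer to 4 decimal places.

1. box [0,72]×[0,88]: [(0, 0) (72, 0) (72, 88) (0, 88)]
2. ⊥bis P1·P0 via (38.085,45.645): [(0, 0) (51.9724, 0) (25.1986, 88) (0, 88)]  |A|=3395.5229
3. ⊥bis P1·P2 via (40.545,60.42): [(0, 0) (51.9724, 0) (31.2475, 68.1183) (7.2358, 88) (0, 88)]  |A|=3216.9578
4. ⊥bis P1·P3 via (26.55,61.26): [(0, 63.3336) (0, 0) (51.9724, 0) (33.4993, 60.7173)]  |A|=2638.6259
5. ⊥bis P1·P4 via (38.245,26.06): [(0, 63.3336) (0, 0) (7.4853, 0) (42.8553, 29.9659) (33.4993, 60.7173)]  |A|=1972.0778
6. ⊥bis P1·P5 via (32.905,37.85): [(0, 63.3336) (0, 0) (7.4853, 0) (19.499, 10.1781) (37.5436, 47.4246) (33.4993, 60.7173)]  |A|=1715.6379
7. ⊥bis P1·P6 via (32.18,53.7): [(18.4097, 61.8958) (0, 63.3336) (0, 0) (7.4853, 0) (19.499, 10.1781) (37.5436, 47.4246) (36.3981, 51.1895)]  |A|=1645.4611
8. ⊥bis P1·P7 via (20.25,22.73): [(18.4097, 61.8958) (0, 63.3336) (0, 27.8299) (25.0003, 21.5336) (37.5436, 47.4246) (36.3981, 51.1895)]  |A|=1176.7755
9. ⊥bis P1·P8 via (35.475,26.86): [(18.4097, 61.8958) (0, 63.3336) (0, 27.8299) (25.0003, 21.5336) (37.5436, 47.4246) (36.3981, 51.1895)]  |A|=1176.7755
10. ⊥bis P1·P9 via (42.785,29.13): [(18.4097, 61.8958) (0, 63.3336) (0, 27.8299) (25.0003, 21.5336) (37.5436, 47.4246) (36.3981, 51.1895)]  |A|=1176.7755
11. canonical 6-gon: [(18.4097, 61.8958) (0, 63.3336) (0, 27.8299) (25.0003, 21.5336) (37.5436, 47.4246) (36.3981, 51.1895)]
12. shoelace: 1176.7755

Area of P1's cell: 1176.7755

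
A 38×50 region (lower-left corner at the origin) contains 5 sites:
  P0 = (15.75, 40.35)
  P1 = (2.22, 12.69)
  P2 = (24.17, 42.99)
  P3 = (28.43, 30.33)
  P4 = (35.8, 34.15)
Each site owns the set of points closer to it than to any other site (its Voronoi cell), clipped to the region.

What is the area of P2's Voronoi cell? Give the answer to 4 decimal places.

Area of P2's cell: 190.9782

1. box [0,38]×[0,50]: [(0, 0) (38, 0) (38, 50) (0, 50)]
2. ⊥bis P2·P0 via (19.96,41.67): [(33.0252, 0) (38, 0) (38, 50) (17.3482, 50)]  |A|=640.6651
3. ⊥bis P2·P1 via (13.195,27.84): [(27.5588, 17.4346) (38, 9.8707) (38, 50) (17.3482, 50)]  |A|=545.7669
4. ⊥bis P2·P3 via (26.3,36.66): [(21.986, 35.2084) (38, 40.597) (38, 50) (17.3482, 50)]  |A|=228.027
5. ⊥bis P2·P4 via (29.985,38.57): [(21.986, 35.2084) (29.3007, 37.6697) (38, 49.1146) (38, 50) (17.3482, 50)]  |A|=190.9782
6. canonical 5-gon: [(21.986, 35.2084) (29.3007, 37.6697) (38, 49.1146) (38, 50) (17.3482, 50)]
7. shoelace: 190.9782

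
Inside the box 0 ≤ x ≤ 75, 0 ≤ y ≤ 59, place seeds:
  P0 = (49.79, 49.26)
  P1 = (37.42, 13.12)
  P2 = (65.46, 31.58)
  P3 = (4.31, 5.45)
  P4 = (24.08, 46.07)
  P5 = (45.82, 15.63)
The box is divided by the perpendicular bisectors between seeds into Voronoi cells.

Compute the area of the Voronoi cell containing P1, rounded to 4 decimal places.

Area of P1's cell: 616.1230

1. box [0,75]×[0,59]: [(0, 0) (75, 0) (75, 59) (0, 59)]
2. ⊥bis P1·P0 via (43.605,31.19): [(0, 46.1151) (0, 0) (75, 0) (75, 20.4441)]  |A|=2495.9715
3. ⊥bis P1·P2 via (51.44,22.35): [(46.2064, 30.2996) (0, 46.1151) (0, 0) (66.154, 0)]  |A|=2067.6271
4. ⊥bis P1·P3 via (20.865,9.285): [(46.2064, 30.2996) (13.3953, 41.5302) (23.0159, 0) (66.154, 0)]  |A|=1280.8364
5. ⊥bis P1·P4 via (30.75,29.595): [(46.2064, 30.2996) (38.774, 32.8436) (17.4111, 24.1947) (23.0159, 0) (66.154, 0)]  |A|=1078.3027
6. ⊥bis P1·P5 via (41.62,14.375): [(36.3898, 31.8783) (17.4111, 24.1947) (23.0159, 0) (45.9154, 0)]  |A|=616.123
7. canonical 4-gon: [(36.3898, 31.8783) (17.4111, 24.1947) (23.0159, 0) (45.9154, 0)]
8. shoelace: 616.123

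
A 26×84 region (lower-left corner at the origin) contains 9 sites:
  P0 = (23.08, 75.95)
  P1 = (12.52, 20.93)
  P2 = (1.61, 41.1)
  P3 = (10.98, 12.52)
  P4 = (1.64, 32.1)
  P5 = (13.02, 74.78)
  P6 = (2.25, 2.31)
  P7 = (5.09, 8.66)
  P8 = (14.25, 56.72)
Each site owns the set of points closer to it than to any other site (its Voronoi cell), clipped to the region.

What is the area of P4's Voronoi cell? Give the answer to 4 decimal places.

1. box [0,26]×[0,84]: [(0, 0) (26, 0) (26, 84) (0, 84)]
2. ⊥bis P4·P0 via (12.36,54.025): [(0, 60.0683) (0, 0) (26, 0) (26, 47.3559)]  |A|=1396.514
3. ⊥bis P4·P1 via (7.08,26.515): [(0, 60.0683) (0, 19.6188) (26, 44.9438) (26, 47.3559)]  |A|=557.2002
4. ⊥bis P4·P2 via (1.625,36.6): [(0, 36.5946) (0, 19.6188) (17.4881, 36.6529)]  |A|=148.4369
5. ⊥bis P4·P3 via (6.31,22.31): [(0, 36.5946) (0, 19.6188) (17.4881, 36.6529)]  |A|=148.4369
6. ⊥bis P4·P5 via (7.33,53.44): [(0, 36.5946) (0, 19.6188) (17.4881, 36.6529)]  |A|=148.4369
7. ⊥bis P4·P6 via (1.945,17.205): [(0, 36.5946) (0, 19.6188) (17.4881, 36.6529)]  |A|=148.4369
8. ⊥bis P4·P7 via (3.365,20.38): [(0, 36.5946) (0, 19.8847) (0.3216, 19.9321) (17.4881, 36.6529)]  |A|=148.3942
9. ⊥bis P4·P8 via (7.945,44.41): [(0, 36.5946) (0, 19.8847) (0.3216, 19.9321) (17.4881, 36.6529)]  |A|=148.3942
10. canonical 4-gon: [(0, 36.5946) (0, 19.8847) (0.3216, 19.9321) (17.4881, 36.6529)]
11. shoelace: 148.3942

Area of P4's cell: 148.3942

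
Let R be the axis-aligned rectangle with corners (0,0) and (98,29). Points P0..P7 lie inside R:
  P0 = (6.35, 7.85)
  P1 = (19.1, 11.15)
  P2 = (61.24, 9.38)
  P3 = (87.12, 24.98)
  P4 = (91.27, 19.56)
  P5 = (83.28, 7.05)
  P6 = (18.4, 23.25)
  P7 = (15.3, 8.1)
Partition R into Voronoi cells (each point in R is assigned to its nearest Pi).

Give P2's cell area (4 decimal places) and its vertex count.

Area of P2's cell: 890.3984 (6 vertices)

1. box [0,98]×[0,29]: [(0, 0) (98, 0) (98, 29) (0, 29)]
2. ⊥bis P2·P0 via (33.795,8.615): [(34.0351, 0) (98, 0) (98, 29) (33.2268, 29)]  |A|=1866.7021
3. ⊥bis P2·P1 via (40.17,10.265): [(39.7388, 0) (98, 0) (98, 29) (40.9569, 29)]  |A|=1671.9114
4. ⊥bis P2·P3 via (74.18,17.18): [(39.7388, 0) (84.5358, 0) (67.0551, 29) (40.9569, 29)]  |A|=1027.9796
5. ⊥bis P2·P4 via (76.255,14.47): [(39.7388, 0) (81.1602, 0) (76.8223, 12.7965) (67.0551, 29) (40.9569, 29)]  |A|=1006.3821
6. ⊥bis P2·P5 via (72.26,8.215): [(39.7388, 0) (71.3915, 0) (73.3528, 18.5523) (67.0551, 29) (40.9569, 29)]  |A|=906.0517
7. ⊥bis P2·P6 via (39.82,16.315): [(40.5142, 18.4591) (39.7388, 0) (71.3915, 0) (73.3528, 18.5523) (67.0551, 29) (43.9269, 29)]  |A|=890.3984
8. ⊥bis P2·P7 via (38.27,8.74): [(40.5142, 18.4591) (39.7388, 0) (71.3915, 0) (73.3528, 18.5523) (67.0551, 29) (43.9269, 29)]  |A|=890.3984
9. canonical 6-gon: [(40.5142, 18.4591) (39.7388, 0) (71.3915, 0) (73.3528, 18.5523) (67.0551, 29) (43.9269, 29)]
10. shoelace: 890.3984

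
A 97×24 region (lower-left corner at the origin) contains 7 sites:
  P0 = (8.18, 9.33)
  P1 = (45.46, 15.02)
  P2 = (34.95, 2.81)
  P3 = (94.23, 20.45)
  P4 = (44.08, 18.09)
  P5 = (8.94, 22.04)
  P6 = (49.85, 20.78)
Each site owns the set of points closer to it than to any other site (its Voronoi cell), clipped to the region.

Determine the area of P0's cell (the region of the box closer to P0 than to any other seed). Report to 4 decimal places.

Area of P0's cell: 340.2685

1. box [0,97]×[0,24]: [(0, 0) (97, 0) (97, 24) (0, 24)]
2. ⊥bis P0·P1 via (26.82,12.175): [(0, 0) (28.6783, 0) (25.0152, 24) (0, 24)]  |A|=644.321
3. ⊥bis P0·P2 via (21.565,6.07): [(0, 0) (20.0866, 0) (25.3684, 21.6859) (25.0152, 24) (0, 24)]  |A|=551.1622
4. ⊥bis P0·P3 via (51.205,14.89): [(0, 0) (20.0866, 0) (25.3684, 21.6859) (25.0152, 24) (0, 24)]  |A|=551.1622
5. ⊥bis P0·P4 via (26.13,13.71): [(0, 0) (20.0866, 0) (24.7766, 19.2564) (23.6191, 24) (0, 24)]  |A|=546.7373
6. ⊥bis P0·P5 via (8.56,15.685): [(0, 16.1968) (0, 0) (20.0866, 0) (23.6865, 14.7805)]  |A|=340.2685
7. ⊥bis P0·P6 via (29.015,15.055): [(0, 16.1968) (0, 0) (20.0866, 0) (23.6865, 14.7805)]  |A|=340.2685
8. canonical 4-gon: [(0, 16.1968) (0, 0) (20.0866, 0) (23.6865, 14.7805)]
9. shoelace: 340.2685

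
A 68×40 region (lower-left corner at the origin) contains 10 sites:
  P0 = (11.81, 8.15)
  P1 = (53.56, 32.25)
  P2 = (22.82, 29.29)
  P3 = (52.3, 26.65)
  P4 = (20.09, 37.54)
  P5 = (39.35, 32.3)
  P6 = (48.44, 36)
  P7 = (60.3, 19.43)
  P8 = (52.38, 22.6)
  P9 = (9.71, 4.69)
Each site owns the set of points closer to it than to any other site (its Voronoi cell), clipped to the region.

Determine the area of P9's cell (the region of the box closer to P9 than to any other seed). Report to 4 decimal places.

1. box [0,68]×[0,40]: [(0, 0) (68, 0) (68, 40) (0, 40)]
2. ⊥bis P9·P0 via (10.76,6.42): [(0, 12.9506) (0, 0) (21.3377, 0)]  |A|=138.1685
3. ⊥bis P9·P1 via (31.635,18.47): [(0, 12.9506) (0, 0) (21.3377, 0)]  |A|=138.1685
4. ⊥bis P9·P2 via (16.265,16.99): [(0, 12.9506) (0, 0) (21.3377, 0)]  |A|=138.1685
5. ⊥bis P9·P3 via (31.005,15.67): [(0, 12.9506) (0, 0) (21.3377, 0)]  |A|=138.1685
6. ⊥bis P9·P4 via (14.9,21.115): [(0, 12.9506) (0, 0) (21.3377, 0)]  |A|=138.1685
7. ⊥bis P9·P5 via (24.53,18.495): [(0, 12.9506) (0, 0) (21.3377, 0)]  |A|=138.1685
8. ⊥bis P9·P6 via (29.075,20.345): [(0, 12.9506) (0, 0) (21.3377, 0)]  |A|=138.1685
9. ⊥bis P9·P7 via (35.005,12.06): [(0, 12.9506) (0, 0) (21.3377, 0)]  |A|=138.1685
10. ⊥bis P9·P8 via (31.045,13.645): [(0, 12.9506) (0, 0) (21.3377, 0)]  |A|=138.1685
11. canonical 3-gon: [(0, 12.9506) (0, 0) (21.3377, 0)]
12. shoelace: 138.1685

Area of P9's cell: 138.1685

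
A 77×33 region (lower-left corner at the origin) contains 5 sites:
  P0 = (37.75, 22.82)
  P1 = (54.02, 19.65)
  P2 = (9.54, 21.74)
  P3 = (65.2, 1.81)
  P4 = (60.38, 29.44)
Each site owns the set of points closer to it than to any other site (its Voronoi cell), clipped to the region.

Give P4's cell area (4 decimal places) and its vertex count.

1. box [0,77]×[0,33]: [(0, 0) (77, 0) (77, 33) (0, 33)]
2. ⊥bis P4·P0 via (49.065,26.13): [(56.7089, 0) (77, 0) (77, 33) (47.0553, 33)]  |A|=828.8912
3. ⊥bis P4·P1 via (57.2,24.545): [(47.7287, 30.6979) (77, 11.6821) (77, 33) (47.0553, 33)]  |A|=346.4686
4. ⊥bis P4·P2 via (34.96,25.59): [(47.7287, 30.6979) (77, 11.6821) (77, 33) (47.0553, 33)]  |A|=346.4686
5. ⊥bis P4·P3 via (62.79,15.625): [(47.7287, 30.6979) (69.2074, 16.7445) (77, 18.1039) (77, 33) (47.0553, 33)]  |A|=321.4471
6. canonical 5-gon: [(47.7287, 30.6979) (69.2074, 16.7445) (77, 18.1039) (77, 33) (47.0553, 33)]
7. shoelace: 321.4471

Area of P4's cell: 321.4471 (5 vertices)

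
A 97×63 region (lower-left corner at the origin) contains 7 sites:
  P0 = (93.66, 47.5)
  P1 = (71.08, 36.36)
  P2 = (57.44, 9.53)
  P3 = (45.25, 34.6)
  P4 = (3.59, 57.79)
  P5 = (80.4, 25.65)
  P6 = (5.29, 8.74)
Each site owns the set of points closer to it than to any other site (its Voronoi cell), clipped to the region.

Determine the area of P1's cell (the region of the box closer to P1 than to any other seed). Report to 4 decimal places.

Area of P1's cell: 768.7226

1. box [0,97]×[0,63]: [(0, 0) (97, 0) (97, 63) (0, 63)]
2. ⊥bis P1·P0 via (82.37,41.93): [(0, 0) (97, 0) (97, 12.276) (71.975, 63) (0, 63)]  |A|=5476.3153
3. ⊥bis P1·P2 via (64.26,22.945): [(0, 55.6139) (97, 6.3004) (97, 12.276) (71.975, 63) (0, 63)]  |A|=2473.4703
4. ⊥bis P1·P3 via (58.165,35.48): [(58.831, 25.705) (97, 6.3004) (97, 12.276) (71.975, 63) (56.2898, 63)]  |A|=1206.5393
5. ⊥bis P1·P4 via (37.335,47.075): [(58.831, 25.705) (97, 6.3004) (97, 12.276) (71.975, 63) (56.2898, 63)]  |A|=1206.5393
6. ⊥bis P1·P5 via (75.74,31.005): [(58.831, 25.705) (65.66, 22.2333) (84.1495, 38.3231) (71.975, 63) (56.2898, 63)]  |A|=768.7226
7. ⊥bis P1·P6 via (38.185,22.55): [(58.831, 25.705) (65.66, 22.2333) (84.1495, 38.3231) (71.975, 63) (56.2898, 63)]  |A|=768.7226
8. canonical 5-gon: [(58.831, 25.705) (65.66, 22.2333) (84.1495, 38.3231) (71.975, 63) (56.2898, 63)]
9. shoelace: 768.7226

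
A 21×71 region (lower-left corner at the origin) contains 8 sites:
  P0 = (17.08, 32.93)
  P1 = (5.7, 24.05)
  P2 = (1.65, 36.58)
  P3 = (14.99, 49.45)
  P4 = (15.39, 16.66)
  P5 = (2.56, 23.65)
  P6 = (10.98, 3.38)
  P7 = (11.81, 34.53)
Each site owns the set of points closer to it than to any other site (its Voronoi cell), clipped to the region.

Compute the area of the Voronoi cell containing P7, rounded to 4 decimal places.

1. box [0,21]×[0,71]: [(0, 0) (21, 0) (21, 71) (0, 71)]
2. ⊥bis P7·P0 via (14.445,33.73): [(0, 0) (4.2044, 0) (21, 55.3205) (21, 71) (0, 71)]  |A|=1026.429
3. ⊥bis P7·P1 via (8.755,29.29): [(0, 34.3943) (12.444, 27.1392) (21, 55.3205) (21, 71) (0, 71)]  |A|=755.3755
4. ⊥bis P7·P2 via (6.73,35.555): [(5.8121, 31.0058) (12.444, 27.1392) (21, 55.3205) (21, 71) (13.8818, 71)]  |A|=371.4017
5. ⊥bis P7·P3 via (13.4,41.99): [(8.2499, 43.0877) (5.8121, 31.0058) (12.444, 27.1392) (16.7369, 41.2788)]  |A|=108.6596
6. ⊥bis P7·P4 via (13.6,25.595): [(8.2499, 43.0877) (5.8121, 31.0058) (12.444, 27.1392) (16.7369, 41.2788)]  |A|=108.6596
7. ⊥bis P7·P5 via (7.185,29.09): [(8.2499, 43.0877) (5.8121, 31.0058) (12.444, 27.1392) (16.7369, 41.2788)]  |A|=108.6596
8. ⊥bis P7·P6 via (11.395,18.955): [(8.2499, 43.0877) (5.8121, 31.0058) (12.444, 27.1392) (16.7369, 41.2788)]  |A|=108.6596
9. canonical 4-gon: [(8.2499, 43.0877) (5.8121, 31.0058) (12.444, 27.1392) (16.7369, 41.2788)]
10. shoelace: 108.6596

Area of P7's cell: 108.6596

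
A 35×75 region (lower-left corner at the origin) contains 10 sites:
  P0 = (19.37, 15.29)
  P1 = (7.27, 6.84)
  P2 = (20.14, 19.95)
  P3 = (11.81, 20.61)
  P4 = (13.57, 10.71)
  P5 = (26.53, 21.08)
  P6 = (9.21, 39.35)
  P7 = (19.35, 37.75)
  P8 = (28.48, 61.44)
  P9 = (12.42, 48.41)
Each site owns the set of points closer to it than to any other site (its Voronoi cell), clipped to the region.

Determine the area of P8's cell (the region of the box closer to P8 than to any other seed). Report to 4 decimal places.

1. box [0,35]×[0,75]: [(0, 0) (35, 0) (35, 75) (0, 75)]
2. ⊥bis P8·P0 via (23.925,38.365): [(0, 43.0878) (35, 36.1788) (35, 75) (0, 75)]  |A|=1237.8347
3. ⊥bis P8·P1 via (17.875,34.14): [(0, 43.0878) (35, 36.1788) (35, 75) (0, 75)]  |A|=1237.8347
4. ⊥bis P8·P2 via (24.31,40.695): [(0, 45.5816) (35, 38.5462) (35, 75) (0, 75)]  |A|=1152.7637
5. ⊥bis P8·P3 via (20.145,41.025): [(0, 49.2498) (17.6978, 42.0241) (35, 38.5462) (35, 75) (0, 75)]  |A|=1120.3045
6. ⊥bis P8·P4 via (21.025,36.075): [(0, 49.2498) (17.6978, 42.0241) (35, 38.5462) (35, 75) (0, 75)]  |A|=1120.3045
7. ⊥bis P8·P5 via (27.505,41.26): [(0, 49.2498) (17.6978, 42.0241) (19.5989, 41.642) (35, 40.8979) (35, 75) (0, 75)]  |A|=1102.1952
8. ⊥bis P8·P6 via (18.845,50.395): [(0, 66.8343) (29.4231, 41.1673) (35, 40.8979) (35, 75) (0, 75)]  |A|=807.2951
9. ⊥bis P8·P7 via (23.915,49.595): [(0, 66.8343) (16.4752, 52.4622) (35, 45.3229) (35, 75) (0, 75)]  |A|=736.5577
10. ⊥bis P8·P9 via (20.45,54.925): [(25.1654, 49.1131) (35, 45.3229) (35, 75) (4.1625, 75)]  |A|=545.075
11. canonical 4-gon: [(25.1654, 49.1131) (35, 45.3229) (35, 75) (4.1625, 75)]
12. shoelace: 545.075

Area of P8's cell: 545.0750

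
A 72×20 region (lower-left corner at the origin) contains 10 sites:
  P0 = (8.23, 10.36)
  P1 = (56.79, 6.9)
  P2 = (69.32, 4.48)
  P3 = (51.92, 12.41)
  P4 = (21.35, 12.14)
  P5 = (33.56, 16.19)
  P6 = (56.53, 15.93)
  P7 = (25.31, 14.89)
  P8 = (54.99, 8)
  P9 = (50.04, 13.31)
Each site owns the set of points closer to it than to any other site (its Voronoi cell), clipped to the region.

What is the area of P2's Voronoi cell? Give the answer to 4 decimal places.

Area of P2's cell: 137.6711

1. box [0,72]×[0,20]: [(0, 0) (72, 0) (72, 20) (0, 20)]
2. ⊥bis P2·P0 via (38.775,7.42): [(38.0608, 0) (72, 0) (72, 20) (39.9858, 20)]  |A|=659.5334
3. ⊥bis P2·P1 via (63.055,5.69): [(61.9561, 0) (72, 0) (72, 20) (65.8188, 20)]  |A|=162.2516
4. ⊥bis P2·P3 via (60.62,8.445): [(65.7692, 19.7434) (61.9561, 0) (72, 0) (72, 20) (65.8862, 20)]  |A|=162.243
5. ⊥bis P2·P4 via (45.335,8.31): [(65.7692, 19.7434) (61.9561, 0) (72, 0) (72, 20) (65.8862, 20)]  |A|=162.243
6. ⊥bis P2·P5 via (51.44,10.335): [(65.7692, 19.7434) (61.9561, 0) (72, 0) (72, 20) (65.8862, 20)]  |A|=162.243
7. ⊥bis P2·P6 via (62.925,10.205): [(64.2027, 11.6322) (61.9561, 0) (72, 0) (72, 20) (71.6938, 20)]  |A|=137.6711
8. ⊥bis P2·P7 via (47.315,9.685): [(64.2027, 11.6322) (61.9561, 0) (72, 0) (72, 20) (71.6938, 20)]  |A|=137.6711
9. ⊥bis P2·P8 via (62.155,6.24): [(64.2027, 11.6322) (61.9561, 0) (72, 0) (72, 20) (71.6938, 20)]  |A|=137.6711
10. ⊥bis P2·P9 via (59.68,8.895): [(64.2027, 11.6322) (61.9561, 0) (72, 0) (72, 20) (71.6938, 20)]  |A|=137.6711
11. canonical 5-gon: [(64.2027, 11.6322) (61.9561, 0) (72, 0) (72, 20) (71.6938, 20)]
12. shoelace: 137.6711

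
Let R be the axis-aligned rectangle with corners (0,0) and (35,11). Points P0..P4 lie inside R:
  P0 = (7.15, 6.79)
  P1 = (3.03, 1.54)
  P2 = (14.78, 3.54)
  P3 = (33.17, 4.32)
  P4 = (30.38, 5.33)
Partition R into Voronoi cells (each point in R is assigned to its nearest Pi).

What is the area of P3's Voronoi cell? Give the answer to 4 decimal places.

Area of P3's cell: 32.7871

1. box [0,35]×[0,11]: [(0, 0) (35, 0) (35, 11) (0, 11)]
2. ⊥bis P3·P0 via (20.16,5.555): [(19.6327, 0) (35, 0) (35, 11) (20.6769, 11)]  |A|=163.2974
3. ⊥bis P3·P1 via (18.1,2.93): [(19.6327, 0) (35, 0) (35, 11) (20.6769, 11)]  |A|=163.2974
4. ⊥bis P3·P2 via (23.975,3.93): [(24.1417, 0) (35, 0) (35, 11) (23.6751, 11)]  |A|=122.0075
5. ⊥bis P3·P4 via (31.775,4.825): [(30.0283, 0) (35, 0) (35, 11) (34.0104, 11)]  |A|=32.7871
6. canonical 4-gon: [(30.0283, 0) (35, 0) (35, 11) (34.0104, 11)]
7. shoelace: 32.7871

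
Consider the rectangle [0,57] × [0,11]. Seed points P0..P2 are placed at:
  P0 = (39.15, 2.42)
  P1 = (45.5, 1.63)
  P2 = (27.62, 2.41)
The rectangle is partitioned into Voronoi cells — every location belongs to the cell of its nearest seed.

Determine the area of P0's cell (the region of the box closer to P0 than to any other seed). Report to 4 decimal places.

Area of P0's cell: 103.1250

1. box [0,57]×[0,11]: [(0, 0) (57, 0) (57, 11) (0, 11)]
2. ⊥bis P0·P1 via (42.325,2.025): [(0, 0) (42.0731, 0) (43.4416, 11) (0, 11)]  |A|=470.3306
3. ⊥bis P0·P2 via (33.385,2.415): [(33.3871, 0) (42.0731, 0) (43.4416, 11) (33.3776, 11)]  |A|=103.125
4. canonical 4-gon: [(33.3871, 0) (42.0731, 0) (43.4416, 11) (33.3776, 11)]
5. shoelace: 103.125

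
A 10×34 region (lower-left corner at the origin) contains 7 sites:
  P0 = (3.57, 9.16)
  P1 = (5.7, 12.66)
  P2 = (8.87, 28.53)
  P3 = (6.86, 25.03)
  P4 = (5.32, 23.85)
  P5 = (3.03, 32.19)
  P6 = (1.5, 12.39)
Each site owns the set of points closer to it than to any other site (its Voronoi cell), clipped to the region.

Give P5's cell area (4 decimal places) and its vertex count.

Area of P5's cell: 40.2133 (5 vertices)

1. box [0,10]×[0,34]: [(0, 0) (10, 0) (10, 34) (0, 34)]
2. ⊥bis P5·P0 via (3.3,20.675): [(0, 20.5976) (10, 20.8321) (10, 34) (0, 34)]  |A|=132.8514
3. ⊥bis P5·P1 via (4.365,22.425): [(0, 21.8282) (10, 23.1954) (10, 34) (0, 34)]  |A|=114.8819
4. ⊥bis P5·P2 via (5.95,30.36): [(0, 21.8282) (0.6596, 21.9184) (8.2312, 34) (0, 34)]  |A|=53.7371
5. ⊥bis P5·P3 via (4.945,28.61): [(0, 25.9648) (4.807, 28.5362) (8.2312, 34) (0, 34)]  |A|=41.7995
6. ⊥bis P5·P4 via (4.175,28.02): [(0, 26.8736) (3.4908, 27.8321) (4.807, 28.5362) (8.2312, 34) (0, 34)]  |A|=40.2133
7. ⊥bis P5·P6 via (2.265,22.29): [(0, 26.8736) (3.4908, 27.8321) (4.807, 28.5362) (8.2312, 34) (0, 34)]  |A|=40.2133
8. canonical 5-gon: [(0, 26.8736) (3.4908, 27.8321) (4.807, 28.5362) (8.2312, 34) (0, 34)]
9. shoelace: 40.2133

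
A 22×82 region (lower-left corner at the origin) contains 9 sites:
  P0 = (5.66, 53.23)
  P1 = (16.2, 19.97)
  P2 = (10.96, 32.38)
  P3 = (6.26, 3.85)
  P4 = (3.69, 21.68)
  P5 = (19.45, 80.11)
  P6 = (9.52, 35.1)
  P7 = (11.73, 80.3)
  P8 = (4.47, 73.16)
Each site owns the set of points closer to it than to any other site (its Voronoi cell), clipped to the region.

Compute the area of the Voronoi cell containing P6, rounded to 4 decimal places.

Area of P6's cell: 231.9848

1. box [0,22]×[0,82]: [(0, 0) (22, 0) (22, 82) (0, 82)]
2. ⊥bis P6·P0 via (7.59,44.165): [(0, 42.549) (0, 0) (22, 0) (22, 47.233)]  |A|=987.6023
3. ⊥bis P6·P1 via (12.86,27.535): [(0, 42.549) (0, 21.8572) (22, 31.5704) (22, 47.233)]  |A|=399.8987
4. ⊥bis P6·P2 via (10.24,33.74): [(0, 42.549) (0, 28.3188) (22, 39.9659) (22, 47.233)]  |A|=236.4705
5. ⊥bis P6·P3 via (7.89,19.475): [(0, 42.549) (0, 28.3188) (22, 39.9659) (22, 47.233)]  |A|=236.4705
6. ⊥bis P6·P4 via (6.605,28.39): [(0, 42.549) (0, 31.2594) (3.0509, 29.934) (22, 39.9659) (22, 47.233)]  |A|=231.9848
7. ⊥bis P6·P5 via (14.485,57.605): [(0, 42.549) (0, 31.2594) (3.0509, 29.934) (22, 39.9659) (22, 47.233)]  |A|=231.9848
8. ⊥bis P6·P7 via (10.625,57.7): [(0, 42.549) (0, 31.2594) (3.0509, 29.934) (22, 39.9659) (22, 47.233)]  |A|=231.9848
9. ⊥bis P6·P8 via (6.995,54.13): [(0, 42.549) (0, 31.2594) (3.0509, 29.934) (22, 39.9659) (22, 47.233)]  |A|=231.9848
10. canonical 5-gon: [(0, 42.549) (0, 31.2594) (3.0509, 29.934) (22, 39.9659) (22, 47.233)]
11. shoelace: 231.9848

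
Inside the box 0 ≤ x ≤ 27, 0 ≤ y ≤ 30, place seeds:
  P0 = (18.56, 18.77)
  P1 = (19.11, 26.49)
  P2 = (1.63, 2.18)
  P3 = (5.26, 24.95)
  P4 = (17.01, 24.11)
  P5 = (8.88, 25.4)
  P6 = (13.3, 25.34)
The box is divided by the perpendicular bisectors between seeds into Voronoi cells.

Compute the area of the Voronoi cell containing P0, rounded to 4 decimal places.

Area of P0's cell: 310.8319

1. box [0,27]×[0,30]: [(0, 0) (27, 0) (27, 30) (0, 30)]
2. ⊥bis P0·P1 via (18.835,22.63): [(0, 23.9719) (0, 0) (27, 0) (27, 22.0483)]  |A|=621.2723
3. ⊥bis P0·P2 via (10.095,10.475): [(0, 23.9719) (0, 20.7769) (20.3596, 0) (27, 0) (27, 22.0483)]  |A|=409.7673
4. ⊥bis P0·P3 via (11.91,21.86): [(12.4782, 23.0829) (7.7376, 12.8807) (20.3596, 0) (27, 0) (27, 22.0483)]  |A|=331.6466
5. ⊥bis P0·P4 via (17.785,21.44): [(21.2837, 22.4555) (10.7685, 19.4034) (7.7376, 12.8807) (20.3596, 0) (27, 0) (27, 22.0483)]  |A|=314.9104
6. ⊥bis P0·P5 via (13.72,22.085): [(21.2837, 22.4555) (12.1599, 19.8073) (8.4166, 14.3419) (7.7376, 12.8807) (20.3596, 0) (27, 0) (27, 22.0483)]  |A|=311.864
7. ⊥bis P0·P6 via (15.93,22.055): [(21.2837, 22.4555) (13.6699, 20.2455) (10.9913, 18.1011) (8.4166, 14.3419) (7.7376, 12.8807) (20.3596, 0) (27, 0) (27, 22.0483)]  |A|=310.8319
8. canonical 8-gon: [(21.2837, 22.4555) (13.6699, 20.2455) (10.9913, 18.1011) (8.4166, 14.3419) (7.7376, 12.8807) (20.3596, 0) (27, 0) (27, 22.0483)]
9. shoelace: 310.8319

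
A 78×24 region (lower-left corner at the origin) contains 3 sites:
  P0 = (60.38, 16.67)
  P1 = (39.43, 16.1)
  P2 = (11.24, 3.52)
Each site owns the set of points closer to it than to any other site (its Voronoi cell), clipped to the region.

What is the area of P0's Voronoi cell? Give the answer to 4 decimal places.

1. box [0,78]×[0,24]: [(0, 0) (78, 0) (78, 24) (0, 24)]
2. ⊥bis P0·P1 via (49.905,16.385): [(50.3508, 0) (78, 0) (78, 24) (49.6978, 24)]  |A|=671.4167
3. ⊥bis P0·P2 via (35.81,10.095): [(50.3508, 0) (78, 0) (78, 24) (49.6978, 24)]  |A|=671.4167
4. canonical 4-gon: [(50.3508, 0) (78, 0) (78, 24) (49.6978, 24)]
5. shoelace: 671.4167

Area of P0's cell: 671.4167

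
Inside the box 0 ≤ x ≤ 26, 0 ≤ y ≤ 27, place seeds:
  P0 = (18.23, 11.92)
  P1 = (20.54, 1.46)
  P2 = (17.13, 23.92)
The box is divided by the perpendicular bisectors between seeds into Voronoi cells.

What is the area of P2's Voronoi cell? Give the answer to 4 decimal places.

1. box [0,26]×[0,27]: [(0, 0) (26, 0) (26, 27) (0, 27)]
2. ⊥bis P2·P0 via (17.68,17.92): [(0, 16.2993) (26, 18.6827) (26, 27) (0, 27)]  |A|=247.234
3. ⊥bis P2·P1 via (18.835,12.69): [(0, 16.2993) (26, 18.6827) (26, 27) (0, 27)]  |A|=247.234
4. canonical 4-gon: [(0, 16.2993) (26, 18.6827) (26, 27) (0, 27)]
5. shoelace: 247.234

Area of P2's cell: 247.2340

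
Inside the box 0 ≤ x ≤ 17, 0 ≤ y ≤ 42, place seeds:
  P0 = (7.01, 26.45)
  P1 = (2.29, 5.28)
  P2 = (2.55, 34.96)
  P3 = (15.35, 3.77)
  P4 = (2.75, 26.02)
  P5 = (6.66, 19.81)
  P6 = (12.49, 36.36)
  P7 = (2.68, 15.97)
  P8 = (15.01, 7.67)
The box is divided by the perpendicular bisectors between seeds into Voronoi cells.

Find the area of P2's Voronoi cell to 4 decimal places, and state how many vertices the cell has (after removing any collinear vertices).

1. box [0,17]×[0,42]: [(0, 0) (17, 0) (17, 42) (0, 42)]
2. ⊥bis P2·P0 via (4.78,30.705): [(0, 28.1999) (17, 37.1094) (17, 42) (0, 42)]  |A|=158.8716
3. ⊥bis P2·P1 via (2.42,20.12): [(0, 28.1999) (17, 37.1094) (17, 42) (0, 42)]  |A|=158.8716
4. ⊥bis P2·P3 via (8.95,19.365): [(0, 28.1999) (17, 37.1094) (17, 42) (0, 42)]  |A|=158.8716
5. ⊥bis P2·P4 via (2.65,30.49): [(0, 30.4307) (4.4464, 30.5302) (17, 37.1094) (17, 42) (0, 42)]  |A|=153.9119
6. ⊥bis P2·P5 via (4.605,27.385): [(0, 30.4307) (4.4464, 30.5302) (17, 37.1094) (17, 42) (0, 42)]  |A|=153.9119
7. ⊥bis P2·P6 via (7.52,35.66): [(0, 30.4307) (4.4464, 30.5302) (7.9816, 32.3829) (6.627, 42) (0, 42)]  |A|=81.9801
8. ⊥bis P2·P7 via (2.615,25.465): [(0, 30.4307) (4.4464, 30.5302) (7.9816, 32.3829) (6.627, 42) (0, 42)]  |A|=81.9801
9. ⊥bis P2·P8 via (8.78,21.315): [(0, 30.4307) (4.4464, 30.5302) (7.9816, 32.3829) (6.627, 42) (0, 42)]  |A|=81.9801
10. canonical 5-gon: [(0, 30.4307) (4.4464, 30.5302) (7.9816, 32.3829) (6.627, 42) (0, 42)]
11. shoelace: 81.9801

Area of P2's cell: 81.9801 (5 vertices)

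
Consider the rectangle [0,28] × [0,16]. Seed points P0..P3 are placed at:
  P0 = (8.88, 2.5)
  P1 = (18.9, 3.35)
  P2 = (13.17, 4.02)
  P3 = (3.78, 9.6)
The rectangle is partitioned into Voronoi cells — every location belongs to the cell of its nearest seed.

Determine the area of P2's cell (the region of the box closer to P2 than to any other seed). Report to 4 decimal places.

Area of P2's cell: 86.0430

1. box [0,28]×[0,16]: [(0, 0) (28, 0) (28, 16) (0, 16)]
2. ⊥bis P2·P0 via (11.025,3.26): [(12.1801, 0) (28, 0) (28, 16) (6.5111, 16)]  |A|=298.471
3. ⊥bis P2·P1 via (16.035,3.685): [(12.1801, 0) (15.6041, 0) (17.475, 16) (6.5111, 16)]  |A|=115.1038
4. ⊥bis P2·P3 via (8.475,6.81): [(9.2845, 8.1723) (12.1801, 0) (15.6041, 0) (17.475, 16) (13.9362, 16)]  |A|=86.043
5. canonical 5-gon: [(9.2845, 8.1723) (12.1801, 0) (15.6041, 0) (17.475, 16) (13.9362, 16)]
6. shoelace: 86.043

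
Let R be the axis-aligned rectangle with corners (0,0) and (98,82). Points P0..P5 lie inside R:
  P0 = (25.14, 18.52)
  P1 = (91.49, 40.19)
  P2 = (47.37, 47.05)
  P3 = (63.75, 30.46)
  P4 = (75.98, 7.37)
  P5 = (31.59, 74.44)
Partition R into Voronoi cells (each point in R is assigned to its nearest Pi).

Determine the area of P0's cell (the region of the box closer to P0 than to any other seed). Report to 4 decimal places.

1. box [0,98]×[0,82]: [(0, 0) (98, 0) (98, 82) (0, 82)]
2. ⊥bis P0·P1 via (58.315,29.355): [(0, 0) (67.9024, 0) (41.1211, 82) (0, 82)]  |A|=4469.9616
3. ⊥bis P0·P2 via (36.255,32.785): [(0, 61.0342) (0, 0) (67.9024, 0) (64.3425, 10.8998)]  |A|=2333.6061
4. ⊥bis P0·P3 via (44.445,24.49): [(43.6654, 27.011) (0, 61.0342) (0, 0) (52.0184, 0)]  |A|=2035.0748
5. ⊥bis P0·P4 via (50.56,12.945): [(49.5041, 8.1305) (43.6654, 27.011) (0, 61.0342) (0, 0) (47.721, 0)]  |A|=2017.6044
6. ⊥bis P0·P5 via (28.365,46.48): [(49.5041, 8.1305) (43.6654, 27.011) (16.9958, 47.7914) (0, 49.7517) (0, 0) (47.721, 0)]  |A|=1921.7271
7. canonical 6-gon: [(49.5041, 8.1305) (43.6654, 27.011) (16.9958, 47.7914) (0, 49.7517) (0, 0) (47.721, 0)]
8. shoelace: 1921.7271

Area of P0's cell: 1921.7271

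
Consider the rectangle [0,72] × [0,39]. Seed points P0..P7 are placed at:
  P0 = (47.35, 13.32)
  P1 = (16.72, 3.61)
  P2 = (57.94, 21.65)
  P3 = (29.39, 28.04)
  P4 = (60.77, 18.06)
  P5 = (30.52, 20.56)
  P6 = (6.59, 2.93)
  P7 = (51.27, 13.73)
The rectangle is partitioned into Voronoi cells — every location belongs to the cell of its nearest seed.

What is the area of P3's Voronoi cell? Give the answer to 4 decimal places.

Area of P3's cell: 647.9820

1. box [0,72]×[0,39]: [(0, 0) (72, 0) (72, 39) (0, 39)]
2. ⊥bis P3·P0 via (38.37,20.68): [(0, 0) (21.4207, 0) (53.3851, 39) (0, 39)]  |A|=1458.712
3. ⊥bis P3·P1 via (23.055,15.825): [(0, 27.7819) (31.0096, 11.6995) (53.3851, 39) (0, 39)]  |A|=902.653
4. ⊥bis P3·P2 via (43.665,24.845): [(0, 27.7819) (31.0096, 11.6995) (44.3718, 28.0028) (46.8331, 39) (0, 39)]  |A|=866.6267
5. ⊥bis P3·P4 via (45.08,23.05): [(0, 27.7819) (31.0096, 11.6995) (44.3718, 28.0028) (46.8331, 39) (0, 39)]  |A|=866.6267
6. ⊥bis P3·P5 via (29.955,24.3): [(0, 27.7819) (11.9565, 21.581) (42.9454, 26.2624) (44.3718, 28.0028) (46.8331, 39) (0, 39)]  |A|=668.9209
7. ⊥bis P3·P6 via (17.99,15.485): [(0, 31.82) (10.3706, 22.4034) (11.9565, 21.581) (42.9454, 26.2624) (44.3718, 28.0028) (46.8331, 39) (0, 39)]  |A|=647.982
8. ⊥bis P3·P7 via (40.33,20.885): [(0, 31.82) (10.3706, 22.4034) (11.9565, 21.581) (42.9454, 26.2624) (44.3718, 28.0028) (46.8331, 39) (0, 39)]  |A|=647.982
9. canonical 7-gon: [(0, 31.82) (10.3706, 22.4034) (11.9565, 21.581) (42.9454, 26.2624) (44.3718, 28.0028) (46.8331, 39) (0, 39)]
10. shoelace: 647.982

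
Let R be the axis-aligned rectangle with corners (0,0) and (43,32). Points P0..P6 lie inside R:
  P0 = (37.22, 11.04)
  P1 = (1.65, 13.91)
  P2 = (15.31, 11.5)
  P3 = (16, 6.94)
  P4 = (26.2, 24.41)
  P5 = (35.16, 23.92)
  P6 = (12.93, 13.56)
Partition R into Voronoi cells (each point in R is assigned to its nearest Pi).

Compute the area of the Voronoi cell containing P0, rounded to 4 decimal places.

1. box [0,43]×[0,32]: [(0, 0) (43, 0) (43, 32) (0, 32)]
2. ⊥bis P0·P1 via (19.435,12.475): [(18.4284, 0) (43, 0) (43, 32) (21.0104, 32)]  |A|=744.9786
3. ⊥bis P0·P2 via (26.265,11.27): [(26.0284, 0) (43, 0) (43, 32) (26.7002, 32)]  |A|=532.3422
4. ⊥bis P0·P3 via (26.61,8.99): [(26.2556, 10.824) (28.347, 0) (43, 0) (43, 32) (26.7002, 32)]  |A|=519.7938
5. ⊥bis P0·P4 via (31.71,17.725): [(26.307, 13.2717) (26.2556, 10.824) (28.347, 0) (43, 0) (43, 27.0306)]  |A|=325.6831
6. ⊥bis P0·P5 via (36.19,17.48): [(30.2626, 16.532) (26.307, 13.2717) (26.2556, 10.824) (28.347, 0) (43, 0) (43, 18.5692)]  |A|=271.7948
7. ⊥bis P0·P6 via (25.075,12.3): [(30.2626, 16.532) (26.307, 13.2717) (26.2556, 10.824) (28.347, 0) (43, 0) (43, 18.5692)]  |A|=271.7948
8. canonical 6-gon: [(30.2626, 16.532) (26.307, 13.2717) (26.2556, 10.824) (28.347, 0) (43, 0) (43, 18.5692)]
9. shoelace: 271.7948

Area of P0's cell: 271.7948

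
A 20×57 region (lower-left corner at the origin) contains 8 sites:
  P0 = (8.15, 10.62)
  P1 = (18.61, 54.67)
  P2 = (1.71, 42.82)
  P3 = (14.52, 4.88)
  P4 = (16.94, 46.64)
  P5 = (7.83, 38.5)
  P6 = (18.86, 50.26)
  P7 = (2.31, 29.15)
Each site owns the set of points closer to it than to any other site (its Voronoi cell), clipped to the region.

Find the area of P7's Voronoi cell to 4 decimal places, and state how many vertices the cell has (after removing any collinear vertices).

Area of P7's cell: 189.8531 (5 vertices)

1. box [0,20]×[0,57]: [(0, 0) (20, 0) (20, 57) (0, 57)]
2. ⊥bis P7·P0 via (5.23,19.885): [(0, 18.2367) (20, 24.54) (20, 57) (0, 57)]  |A|=712.2333
3. ⊥bis P7·P1 via (10.46,41.91): [(0, 48.591) (0, 18.2367) (20, 24.54) (20, 35.8167)]  |A|=416.3095
4. ⊥bis P7·P2 via (2.01,35.985): [(18.5966, 36.713) (0, 35.8968) (0, 18.2367) (20, 24.54) (20, 35.8167)]  |A|=298.275
5. ⊥bis P7·P3 via (8.415,17.015): [(18.5966, 36.713) (0, 35.8968) (0, 18.2367) (20, 24.54) (20, 35.8167)]  |A|=298.275
6. ⊥bis P7·P4 via (9.625,37.895): [(11.4149, 36.3978) (0, 35.8968) (0, 18.2367) (20, 24.54) (20, 29.2165)]  |A|=266.5038
7. ⊥bis P7·P5 via (5.07,33.825): [(1.4527, 35.9605) (0, 35.8968) (0, 18.2367) (20, 24.54) (20, 25.0107)]  |A|=189.8531
8. ⊥bis P7·P6 via (10.585,39.705): [(1.4527, 35.9605) (0, 35.8968) (0, 18.2367) (20, 24.54) (20, 25.0107)]  |A|=189.8531
9. canonical 5-gon: [(1.4527, 35.9605) (0, 35.8968) (0, 18.2367) (20, 24.54) (20, 25.0107)]
10. shoelace: 189.8531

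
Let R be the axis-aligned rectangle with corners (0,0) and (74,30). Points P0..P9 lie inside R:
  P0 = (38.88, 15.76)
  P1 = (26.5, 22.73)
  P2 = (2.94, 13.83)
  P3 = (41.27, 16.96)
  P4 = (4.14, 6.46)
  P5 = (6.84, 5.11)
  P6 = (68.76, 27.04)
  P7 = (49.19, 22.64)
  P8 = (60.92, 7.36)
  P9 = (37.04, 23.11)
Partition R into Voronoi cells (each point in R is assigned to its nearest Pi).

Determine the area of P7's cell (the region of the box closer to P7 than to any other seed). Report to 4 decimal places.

1. box [0,74]×[0,30]: [(0, 0) (74, 0) (74, 30) (0, 30)]
2. ⊥bis P7·P0 via (44.035,19.2): [(56.8474, 0) (74, 0) (74, 30) (36.828, 30)]  |A|=814.8685
3. ⊥bis P7·P1 via (37.845,22.685): [(37.8678, 28.4418) (56.8474, 0) (74, 0) (74, 30) (37.874, 30)]  |A|=814.0536
4. ⊥bis P7·P2 via (26.065,18.235): [(37.8678, 28.4418) (56.8474, 0) (74, 0) (74, 30) (37.874, 30)]  |A|=814.0536
5. ⊥bis P7·P3 via (45.23,19.8): [(59.43, 0) (74, 0) (74, 30) (37.9148, 30)]  |A|=759.8273
6. ⊥bis P7·P4 via (26.665,14.55): [(59.43, 0) (74, 0) (74, 30) (37.9148, 30)]  |A|=759.8273
7. ⊥bis P7·P5 via (28.015,13.875): [(59.43, 0) (74, 0) (74, 30) (37.9148, 30)]  |A|=759.8273
8. ⊥bis P7·P6 via (58.975,24.84): [(59.43, 0) (64.5599, 0) (57.8149, 30) (37.9148, 30)]  |A|=375.4482
9. ⊥bis P7·P8 via (55.055,15): [(50.9387, 11.84) (60.2847, 19.0147) (57.8149, 30) (37.9148, 30)]  |A|=240.8867
10. ⊥bis P7·P9 via (43.115,22.875): [(43.1104, 22.7555) (50.9387, 11.84) (60.2847, 19.0147) (57.8149, 30) (43.3906, 30)]  |A|=221.0522
11. canonical 5-gon: [(43.1104, 22.7555) (50.9387, 11.84) (60.2847, 19.0147) (57.8149, 30) (43.3906, 30)]
12. shoelace: 221.0522

Area of P7's cell: 221.0522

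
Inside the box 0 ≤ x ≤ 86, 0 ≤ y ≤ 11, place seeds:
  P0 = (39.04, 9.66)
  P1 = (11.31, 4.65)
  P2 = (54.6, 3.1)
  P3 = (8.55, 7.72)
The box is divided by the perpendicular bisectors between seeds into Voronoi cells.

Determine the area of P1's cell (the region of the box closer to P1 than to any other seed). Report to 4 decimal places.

Area of P1's cell: 179.3654

1. box [0,86]×[0,11]: [(0, 0) (86, 0) (86, 11) (0, 11)]
2. ⊥bis P1·P0 via (25.175,7.155): [(0, 0) (26.4677, 0) (24.4803, 11) (0, 11)]  |A|=280.2141
3. ⊥bis P1·P2 via (32.955,3.875): [(0, 0) (26.4677, 0) (24.4803, 11) (0, 11)]  |A|=280.2141
4. ⊥bis P1·P3 via (9.93,6.185): [(3.0503, 0) (26.4677, 0) (24.4803, 11) (15.2858, 11)]  |A|=179.3654
5. canonical 4-gon: [(3.0503, 0) (26.4677, 0) (24.4803, 11) (15.2858, 11)]
6. shoelace: 179.3654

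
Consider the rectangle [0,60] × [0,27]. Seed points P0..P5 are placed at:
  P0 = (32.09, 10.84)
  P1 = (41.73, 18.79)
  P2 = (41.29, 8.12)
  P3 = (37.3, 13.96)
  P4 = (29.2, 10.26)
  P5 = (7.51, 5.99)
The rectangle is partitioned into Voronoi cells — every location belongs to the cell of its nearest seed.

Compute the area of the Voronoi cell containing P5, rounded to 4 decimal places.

1. box [0,60]×[0,27]: [(0, 0) (60, 0) (60, 27) (0, 27)]
2. ⊥bis P5·P0 via (19.8,8.415): [(0, 0) (21.4604, 0) (16.1329, 27) (0, 27)]  |A|=507.5097
3. ⊥bis P5·P1 via (24.62,12.39): [(0, 0) (21.4604, 0) (16.1329, 27) (0, 27)]  |A|=507.5097
4. ⊥bis P5·P2 via (24.4,7.055): [(0, 0) (21.4604, 0) (16.1329, 27) (0, 27)]  |A|=507.5097
5. ⊥bis P5·P3 via (22.405,9.975): [(0, 0) (21.4604, 0) (16.1329, 27) (0, 27)]  |A|=507.5097
6. ⊥bis P5·P4 via (18.355,8.125): [(0, 0) (19.9545, 0) (14.6392, 27) (0, 27)]  |A|=467.015
7. canonical 4-gon: [(0, 0) (19.9545, 0) (14.6392, 27) (0, 27)]
8. shoelace: 467.015

Area of P5's cell: 467.0150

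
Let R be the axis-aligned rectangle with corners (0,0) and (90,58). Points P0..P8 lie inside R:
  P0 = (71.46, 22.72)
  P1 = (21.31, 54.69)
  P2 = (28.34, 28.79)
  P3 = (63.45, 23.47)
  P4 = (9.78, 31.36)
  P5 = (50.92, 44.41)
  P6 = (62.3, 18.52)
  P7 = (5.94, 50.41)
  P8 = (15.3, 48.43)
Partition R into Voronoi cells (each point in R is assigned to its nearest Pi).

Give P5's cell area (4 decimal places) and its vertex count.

Area of P5's cell: 929.0282 (5 vertices)

1. box [0,90]×[0,58]: [(0, 0) (90, 0) (90, 58) (0, 58)]
2. ⊥bis P5·P0 via (61.19,33.565): [(0, 0) (25.7458, 0) (86.9931, 58) (0, 58)]  |A|=3269.426
3. ⊥bis P5·P1 via (36.115,49.55): [(18.9122, 0) (25.7458, 0) (86.9931, 58) (39.0487, 58)]  |A|=1588.5598
4. ⊥bis P5·P2 via (39.63,36.6): [(34.296, 44.3107) (49.432, 22.4304) (86.9931, 58) (39.0487, 58)]  |A|=1008.2766
5. ⊥bis P5·P3 via (57.185,33.94): [(34.296, 44.3107) (46.0707, 27.2895) (69.1403, 41.0938) (86.9931, 58) (39.0487, 58)]  |A|=929.0282
6. ⊥bis P5·P4 via (30.35,37.885): [(34.296, 44.3107) (46.0707, 27.2895) (69.1403, 41.0938) (86.9931, 58) (39.0487, 58)]  |A|=929.0282
7. ⊥bis P5·P6 via (56.61,31.465): [(34.296, 44.3107) (46.0707, 27.2895) (69.1403, 41.0938) (86.9931, 58) (39.0487, 58)]  |A|=929.0282
8. ⊥bis P5·P7 via (28.43,47.41): [(34.296, 44.3107) (46.0707, 27.2895) (69.1403, 41.0938) (86.9931, 58) (39.0487, 58)]  |A|=929.0282
9. ⊥bis P5·P8 via (33.11,46.42): [(34.296, 44.3107) (46.0707, 27.2895) (69.1403, 41.0938) (86.9931, 58) (39.0487, 58)]  |A|=929.0282
10. canonical 5-gon: [(34.296, 44.3107) (46.0707, 27.2895) (69.1403, 41.0938) (86.9931, 58) (39.0487, 58)]
11. shoelace: 929.0282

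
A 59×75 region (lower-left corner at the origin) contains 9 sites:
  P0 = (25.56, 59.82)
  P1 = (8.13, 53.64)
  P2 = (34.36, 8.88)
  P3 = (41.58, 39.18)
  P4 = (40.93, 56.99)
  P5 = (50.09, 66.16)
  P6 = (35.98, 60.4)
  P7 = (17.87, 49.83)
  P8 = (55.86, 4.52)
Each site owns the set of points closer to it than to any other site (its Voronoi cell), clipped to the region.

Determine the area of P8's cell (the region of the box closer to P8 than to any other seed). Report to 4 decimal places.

Area of P8's cell: 306.4805

1. box [0,59]×[0,75]: [(0, 0) (59, 0) (59, 75) (0, 75)]
2. ⊥bis P8·P0 via (40.71,32.17): [(0, 9.8642) (0, 0) (59, 0) (59, 42.1915)]  |A|=1535.6409
3. ⊥bis P8·P1 via (31.995,29.08): [(28.0186, 25.2161) (2.0681, 0) (59, 0) (59, 42.1915)]  |A|=1371.3759
4. ⊥bis P8·P2 via (45.11,6.7): [(51.4707, 38.066) (43.7513, 0) (59, 0) (59, 42.1915)]  |A|=449.064
5. ⊥bis P8·P3 via (48.72,21.85): [(48.1333, 21.6083) (43.7513, 0) (59, 0) (59, 26.0854)]  |A|=306.4805
6. ⊥bis P8·P4 via (48.395,30.755): [(48.1333, 21.6083) (43.7513, 0) (59, 0) (59, 26.0854)]  |A|=306.4805
7. ⊥bis P8·P5 via (52.975,35.34): [(48.1333, 21.6083) (43.7513, 0) (59, 0) (59, 26.0854)]  |A|=306.4805
8. ⊥bis P8·P6 via (45.92,32.46): [(48.1333, 21.6083) (43.7513, 0) (59, 0) (59, 26.0854)]  |A|=306.4805
9. ⊥bis P8·P7 via (36.865,27.175): [(48.1333, 21.6083) (43.7513, 0) (59, 0) (59, 26.0854)]  |A|=306.4805
10. canonical 4-gon: [(48.1333, 21.6083) (43.7513, 0) (59, 0) (59, 26.0854)]
11. shoelace: 306.4805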